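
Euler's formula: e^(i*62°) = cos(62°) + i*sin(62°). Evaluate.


cos(62°) = 0.4695
sin(62°) = 0.8829

e^(i*62°) = 0.4695 + 0.8829i


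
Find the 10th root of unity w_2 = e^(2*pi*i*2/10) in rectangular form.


Angle = 360*2/10 = 72°
a = cos(72°) = 0.3090
b = sin(72°) = 0.9511

0.3090 + 0.9511i


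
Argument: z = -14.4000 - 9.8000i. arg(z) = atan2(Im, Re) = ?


Re = -14.4, Im = -9.8
arg = atan2(-9.8, -14.4) = -145.7625 degrees

arg(z) = -145.7625 degrees


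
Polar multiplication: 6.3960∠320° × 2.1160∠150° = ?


r = 6.3960 * 2.1160 = 13.5339
theta = 320° + 150° = 470° = 110° (mod 360)

13.5339 cis(110°)


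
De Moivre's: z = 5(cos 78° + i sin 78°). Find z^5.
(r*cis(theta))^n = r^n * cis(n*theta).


r^5 = 5^5 = 3125
n*theta = 5*78° = 390° = 30° (mod 360)
a = 3125*cos(30°) = 2706.3294
b = 3125*sin(30°) = 1562.5000

3125 cis(30°) = 2706.3294 + 1562.5000i


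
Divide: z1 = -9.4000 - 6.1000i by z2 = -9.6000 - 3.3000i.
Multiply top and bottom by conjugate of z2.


Conjugate of z2 = -9.6000 + 3.3000i
Numerator: (-9.4000 - 6.1000i)(-9.6000 + 3.3000i) = 110.3700 + 27.5400i
Denominator: (-9.6)^2 + (-3.3)^2 = 103.05
Result = (110.3700 + 27.5400i)/103.05

1.0710 + 0.2672i


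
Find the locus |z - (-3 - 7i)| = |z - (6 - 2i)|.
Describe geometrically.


Equal distances means the locus is the perpendicular bisector of z1 and z2.
Midpoint = ((-3+6)/2, (-7+(-2))/2) = (1.5000, -4.5000)

Perpendicular bisector through (1.5000, -4.5000)


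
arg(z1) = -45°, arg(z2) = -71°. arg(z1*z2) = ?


arg(z1*z2) = -45° - 71° = -116°
Normalized to (-180°, 180°]: -116°

-116°


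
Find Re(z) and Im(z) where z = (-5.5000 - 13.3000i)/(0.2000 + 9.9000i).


Multiply by conjugate: (-5.5000 - 13.3000i)(0.2000 - 9.9000i) / (0.2^2 + 9.9^2)
Numerator real = -5.5*0.2 - (13.3)*9.9 = -132.77
Numerator imag = -13.3*0.2 - (-5.5)*9.9 = 51.79
Denominator = 98.05
Re(z) = -132.77/98.05 = -1.3541
Im(z) = 51.79/98.05 = 0.5282

Re(z) = -1.3541, Im(z) = 0.5282


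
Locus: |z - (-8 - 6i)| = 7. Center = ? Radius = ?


|z - z0| = r is a circle with center z0 and radius r.
Center = (-8, -6), radius = 7

Circle with center (-8, -6) and radius 7


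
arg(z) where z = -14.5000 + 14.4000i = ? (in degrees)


Re = -14.5, Im = 14.4
arg = atan2(14.4, -14.5) = 135.1983 degrees

arg(z) = 135.1983 degrees


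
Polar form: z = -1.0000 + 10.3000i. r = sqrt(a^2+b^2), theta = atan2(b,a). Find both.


r = sqrt(1+106.09) = sqrt(107.09) = 10.3484
theta = atan2(10.3, -1) = 95.5453 degrees

r = 10.3484, theta = 95.5453 degrees


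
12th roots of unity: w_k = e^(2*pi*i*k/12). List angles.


The 12th roots of unity are cis(360k/12°) for k=0..11
Angle step = 360/12 = 30°
Primitive root: cis(30°)
Primitive root = 0.8660 + 0.5000i

12 roots at angles: 0°, 30°, 60°, 90°, 120°, 150°, 180°, 210°, 240°, 270°, 300°, 330°


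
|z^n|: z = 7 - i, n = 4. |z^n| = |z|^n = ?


|z| = sqrt(49+1) = sqrt(50) = 7.0711
|z^4| = |z|^4 = (sqrt(50))^4 = 50^2 = 2500

|z^4| = 2500


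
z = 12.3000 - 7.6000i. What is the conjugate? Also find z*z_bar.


z_bar = 12.3000 + 7.6000i
z*z_bar = 12.3^2 + (-7.6)^2 = 151.29 + 57.76 = 209.05

z_bar = 12.3000 + 7.6000i, z*z_bar = 209.05


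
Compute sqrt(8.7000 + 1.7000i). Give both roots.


|z| = sqrt(75.69+2.89) = 8.8645
sqrt((|z|+a)/2) = sqrt((8.8645+8.7)/2) = sqrt(8.7823) = 2.9635
sqrt((|z|-a)/2) = sqrt((8.8645-8.7)/2) = sqrt(0.0823) = 0.2868

±(2.9635 + 0.2868i) i.e. 2.9635 + 0.2868i and -2.9635 - 0.2868i


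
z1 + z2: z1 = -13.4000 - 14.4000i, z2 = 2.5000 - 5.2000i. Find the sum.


Real: -13.4 + 2.5 = -10.9
Imag: -14.4 - 5.2 = -19.6

-10.9000 - 19.6000i


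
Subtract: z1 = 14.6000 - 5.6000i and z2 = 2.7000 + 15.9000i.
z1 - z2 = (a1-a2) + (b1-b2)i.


Real: 14.6 - 2.7 = 11.9
Imag: -5.6 - 15.9 = -21.5

11.9000 - 21.5000i


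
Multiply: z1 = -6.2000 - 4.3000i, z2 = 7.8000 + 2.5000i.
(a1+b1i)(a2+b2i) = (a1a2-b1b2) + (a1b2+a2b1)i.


Real = -6.2*7.8 - (-4.3)*2.5 = -48.36 - (-10.75) = -37.61
Imag = -6.2*2.5 + 7.8*(-4.3) = -15.5 - (33.54) = -49.04

-37.6100 - 49.0400i


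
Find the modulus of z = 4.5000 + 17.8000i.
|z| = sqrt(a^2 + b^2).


|z| = sqrt(4.5^2 + 17.8^2) = sqrt(20.25 + 316.84) = sqrt(337.09) = 18.3600

|z| = 18.3600


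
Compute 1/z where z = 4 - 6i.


|z|^2 = 16+36 = 52
1/z = (4 + 6i)/52

1/z = 0.0769 + 0.1154i


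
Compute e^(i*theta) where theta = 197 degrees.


cos(197°) = -0.9563
sin(197°) = -0.2924

e^(i*197°) = -0.9563 - 0.2924i


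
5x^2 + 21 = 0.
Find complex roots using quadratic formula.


disc = 0^2 - 4*5*21 = 0 - 420 = -420
sqrt(|disc|) = sqrt(420) = 20.4939
Real part = 0/(2*5) = 0
Imag part = 20.4939/(2*5) = 2.0494

0 ± 2.0494i


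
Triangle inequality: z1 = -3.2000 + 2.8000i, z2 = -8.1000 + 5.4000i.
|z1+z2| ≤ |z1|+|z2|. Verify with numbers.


|z1| = sqrt((-3.2)^2 + 2.8^2) = sqrt(18.08) = 4.2521
|z2| = sqrt((-8.1)^2 + 5.4^2) = sqrt(94.77) = 9.7350
z1+z2 = -11.3000 + 8.2000i
|z1+z2| = sqrt(194.93) = 13.9617
|z1|+|z2| = 4.2521 + 9.7350 = 13.9871

|z1+z2| = 13.9617 ≤ |z1|+|z2| = 13.9871 (verified)


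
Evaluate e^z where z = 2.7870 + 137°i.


e^2.7870 = 16.2322
cos(137°) = -0.731354
sin(137°) = 0.682
Real = 16.2322*(-0.731354) = -11.8715
Imag = 16.2322*0.682 = 11.0704

-11.8715 + 11.0704i


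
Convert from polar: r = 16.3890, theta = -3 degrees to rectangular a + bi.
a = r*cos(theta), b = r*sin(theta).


a = 16.3890*cos(-3°) = 16.3890*0.99863 = 16.3665
b = 16.3890*sin(-3°) = 16.3890*(-0.052336) = -0.8577

16.3665 - 0.8577i


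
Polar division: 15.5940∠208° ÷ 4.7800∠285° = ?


r = 15.5940 / 4.7800 = 3.2623
theta = 208° - 285° = -77° = 283° (mod 360)

3.2623 cis(283°)


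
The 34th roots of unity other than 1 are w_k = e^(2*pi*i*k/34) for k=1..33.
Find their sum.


With w = e^(2*pi*i/34), all 34 of the 34th roots of unity w^0 = 1, w, ..., w^(33) sum to 0: 1 + w + ... + w^(33) = (1 - w^34)/(1 - w) = 0 since w^34 = 1, w ≠ 1.
Removing the root 1: w + w^2 + ... + w^(33) = 0 - 1 = -1

Sum = -1


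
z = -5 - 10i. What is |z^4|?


|z| = sqrt(25+100) = sqrt(125) = 11.1803
|z^4| = |z|^4 = (sqrt(125))^4 = 125^2 = 15625

|z^4| = 15625


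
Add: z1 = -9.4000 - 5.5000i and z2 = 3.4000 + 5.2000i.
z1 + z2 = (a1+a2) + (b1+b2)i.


Real: -9.4 + 3.4 = -6
Imag: -5.5 + 5.2 = -0.3

-6.0000 - 0.3000i


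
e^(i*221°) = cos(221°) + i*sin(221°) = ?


cos(221°) = -0.7547
sin(221°) = -0.6561

e^(i*221°) = -0.7547 - 0.6561i


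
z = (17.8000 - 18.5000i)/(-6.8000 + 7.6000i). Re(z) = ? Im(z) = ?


Multiply by conjugate: (17.8000 - 18.5000i)(-6.8000 - 7.6000i) / ((-6.8)^2 + 7.6^2)
Numerator real = 17.8*(-6.8) - (18.5)*7.6 = -261.64
Numerator imag = -18.5*(-6.8) - 17.8*7.6 = -9.48
Denominator = 104
Re(z) = -261.64/104 = -2.5158
Im(z) = -9.48/104 = -0.0912

Re(z) = -2.5158, Im(z) = -0.0912


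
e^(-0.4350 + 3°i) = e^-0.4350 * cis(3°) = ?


e^-0.4350 = 0.6473
cos(3°) = 0.9986
sin(3°) = 0.0523
Real = 0.6473*0.9986 = 0.6464
Imag = 0.6473*0.0523 = 0.0339

0.6464 + 0.0339i


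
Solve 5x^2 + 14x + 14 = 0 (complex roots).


disc = 14^2 - 4*5*14 = 196 - 280 = -84
sqrt(|disc|) = sqrt(84) = 9.1652
Real part = -14/(2*5) = -1.4000
Imag part = 9.1652/(2*5) = 0.9165

-1.4000 ± 0.9165i


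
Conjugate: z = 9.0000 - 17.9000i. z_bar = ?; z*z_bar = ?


z_bar = 9.0000 + 17.9000i
z*z_bar = 9^2 + (-17.9)^2 = 81 + 320.41 = 401.41

z_bar = 9.0000 + 17.9000i, z*z_bar = 401.41


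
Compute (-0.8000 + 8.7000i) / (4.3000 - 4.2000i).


Conjugate of z2 = 4.3000 + 4.2000i
Numerator: (-0.8000 + 8.7000i)(4.3000 + 4.2000i) = -39.9800 + 34.0500i
Denominator: 4.3^2 + (-4.2)^2 = 36.13
Result = (-39.9800 + 34.0500i)/36.13

-1.1066 + 0.9424i


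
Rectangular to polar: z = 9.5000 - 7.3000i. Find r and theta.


r = sqrt(90.25+53.29) = sqrt(143.54) = 11.9808
theta = atan2(-7.3, 9.5) = -37.5394 degrees

r = 11.9808, theta = -37.5394 degrees


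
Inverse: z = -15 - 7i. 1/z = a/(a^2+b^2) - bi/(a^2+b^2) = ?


|z|^2 = 225+49 = 274
1/z = (-15 + 7i)/274

1/z = -0.0547 + 0.0255i


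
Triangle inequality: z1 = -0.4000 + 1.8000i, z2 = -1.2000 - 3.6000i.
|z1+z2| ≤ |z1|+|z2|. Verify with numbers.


|z1| = sqrt((-0.4)^2 + 1.8^2) = sqrt(3.4) = 1.8439
|z2| = sqrt((-1.2)^2 + (-3.6)^2) = sqrt(14.4) = 3.7947
z1+z2 = -1.6000 - 1.8000i
|z1+z2| = sqrt(5.8) = 2.4083
|z1|+|z2| = 1.8439 + 3.7947 = 5.6386

|z1+z2| = 2.4083 ≤ |z1|+|z2| = 5.6386 (verified)


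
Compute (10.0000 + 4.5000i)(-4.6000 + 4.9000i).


Real = 10*(-4.6) - 4.5*4.9 = -46 - 22.05 = -68.05
Imag = 10*4.9 - (4.6)*4.5 = 49 - (20.7) = 28.3

-68.0500 + 28.3000i


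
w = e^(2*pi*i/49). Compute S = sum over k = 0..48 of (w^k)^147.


The roots are w_k = w^k with w = e^(2*pi*i/49), and (w^k)^147 = (w^147)^k.
So S = 1 + u + u^2 + ... + u^(48) with u = w^147.
147 = 3*49 + 0, so 147 is a multiple of 49 and u = (w^49)^3 = 1.
Every one of the 49 terms equals 1: S = 49

S = 49


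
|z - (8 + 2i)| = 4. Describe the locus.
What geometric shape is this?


|z - z0| = r is a circle with center z0 and radius r.
Center = (8, 2), radius = 4

Circle with center (8, 2) and radius 4


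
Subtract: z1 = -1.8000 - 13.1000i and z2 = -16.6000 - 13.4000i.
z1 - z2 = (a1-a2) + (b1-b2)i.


Real: -1.8 + 16.6 = 14.8
Imag: -13.1 + 13.4 = 0.3

14.8000 + 0.3000i


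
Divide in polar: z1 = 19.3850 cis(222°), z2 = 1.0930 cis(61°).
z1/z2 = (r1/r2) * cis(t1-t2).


r = 19.3850 / 1.0930 = 17.7356
theta = 222° - 61° = 161° = 161° (mod 360)

17.7356 cis(161°)


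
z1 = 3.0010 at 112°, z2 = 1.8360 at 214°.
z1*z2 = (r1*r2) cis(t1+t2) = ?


r = 3.0010 * 1.8360 = 5.5098
theta = 112° + 214° = 326° = 326° (mod 360)

5.5098 cis(326°)


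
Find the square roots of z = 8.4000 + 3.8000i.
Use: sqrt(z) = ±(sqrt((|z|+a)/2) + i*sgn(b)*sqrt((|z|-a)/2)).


|z| = sqrt(70.56+14.44) = 9.2195
sqrt((|z|+a)/2) = sqrt((9.2195+8.4)/2) = sqrt(8.8098) = 2.9681
sqrt((|z|-a)/2) = sqrt((9.2195-8.4)/2) = sqrt(0.4098) = 0.6401

±(2.9681 + 0.6401i) i.e. 2.9681 + 0.6401i and -2.9681 - 0.6401i


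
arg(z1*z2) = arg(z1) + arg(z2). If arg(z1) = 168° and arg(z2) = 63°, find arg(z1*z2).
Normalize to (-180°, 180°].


arg(z1*z2) = 168° + 63° = 231°
Normalized to (-180°, 180°]: -129°

-129°


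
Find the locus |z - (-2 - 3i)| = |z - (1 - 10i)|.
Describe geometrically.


Equal distances means the locus is the perpendicular bisector of z1 and z2.
Midpoint = ((-2+1)/2, (-3+(-10))/2) = (-0.5000, -6.5000)

Perpendicular bisector through (-0.5000, -6.5000)


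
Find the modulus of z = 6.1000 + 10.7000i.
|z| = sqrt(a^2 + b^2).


|z| = sqrt(6.1^2 + 10.7^2) = sqrt(37.21 + 114.49) = sqrt(151.7) = 12.3167

|z| = 12.3167


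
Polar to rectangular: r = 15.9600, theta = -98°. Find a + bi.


a = 15.9600*cos(-98°) = 15.9600*(-0.13917) = -2.2212
b = 15.9600*sin(-98°) = 15.9600*(-0.99027) = -15.8047

-2.2212 - 15.8047i


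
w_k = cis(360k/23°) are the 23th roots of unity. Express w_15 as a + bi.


Angle = 360*15/23 = 234.7826°
a = cos(234.7826°) = -0.5767
b = sin(234.7826°) = -0.8170

-0.5767 - 0.8170i


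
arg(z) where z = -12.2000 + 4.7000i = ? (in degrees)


Re = -12.2, Im = 4.7
arg = atan2(4.7, -12.2) = 158.9310 degrees

arg(z) = 158.9310 degrees


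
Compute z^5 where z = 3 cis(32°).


r^5 = 3^5 = 243
n*theta = 5*32° = 160° = 160° (mod 360)
a = 243*cos(160°) = -228.3453
b = 243*sin(160°) = 83.1109

243 cis(160°) = -228.3453 + 83.1109i


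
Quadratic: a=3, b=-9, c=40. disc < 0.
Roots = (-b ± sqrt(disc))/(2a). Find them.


disc = (-9)^2 - 4*3*40 = 81 - 480 = -399
sqrt(|disc|) = sqrt(399) = 19.9750
Real part = 9/(2*3) = 1.5000
Imag part = 19.9750/(2*3) = 3.3292

1.5000 ± 3.3292i


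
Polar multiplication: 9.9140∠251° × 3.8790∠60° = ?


r = 9.9140 * 3.8790 = 38.4564
theta = 251° + 60° = 311° = 311° (mod 360)

38.4564 cis(311°)


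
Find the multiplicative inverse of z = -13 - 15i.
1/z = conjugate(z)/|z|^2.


|z|^2 = 169+225 = 394
1/z = (-13 + 15i)/394

1/z = -0.0330 + 0.0381i


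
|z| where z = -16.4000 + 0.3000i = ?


|z| = sqrt((-16.4)^2 + 0.3^2) = sqrt(268.96 + 0.09) = sqrt(269.05) = 16.4027

|z| = 16.4027


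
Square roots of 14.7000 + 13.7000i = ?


|z| = sqrt(216.09+187.69) = 20.0943
sqrt((|z|+a)/2) = sqrt((20.0943+14.7)/2) = sqrt(17.3971) = 4.1710
sqrt((|z|-a)/2) = sqrt((20.0943-14.7)/2) = sqrt(2.6971) = 1.6423

±(4.1710 + 1.6423i) i.e. 4.1710 + 1.6423i and -4.1710 - 1.6423i


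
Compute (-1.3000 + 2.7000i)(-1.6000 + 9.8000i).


Real = -1.3*(-1.6) - 2.7*9.8 = 2.08 - 26.46 = -24.38
Imag = -1.3*9.8 - (1.6)*2.7 = -12.74 - (4.32) = -17.06

-24.3800 - 17.0600i


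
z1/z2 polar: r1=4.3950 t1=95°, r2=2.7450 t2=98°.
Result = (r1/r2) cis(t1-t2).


r = 4.3950 / 2.7450 = 1.6011
theta = 95° - 98° = -3° = 357° (mod 360)

1.6011 cis(357°)


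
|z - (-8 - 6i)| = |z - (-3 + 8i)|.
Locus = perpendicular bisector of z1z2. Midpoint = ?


Equal distances means the locus is the perpendicular bisector of z1 and z2.
Midpoint = ((-8+(-3))/2, (-6+8)/2) = (-5.5000, 1.0000)

Perpendicular bisector through (-5.5000, 1.0000)


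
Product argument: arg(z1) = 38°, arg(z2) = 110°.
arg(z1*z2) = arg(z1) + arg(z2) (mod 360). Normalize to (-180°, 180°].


arg(z1*z2) = 38° + 110° = 148°
Normalized to (-180°, 180°]: 148°

148°


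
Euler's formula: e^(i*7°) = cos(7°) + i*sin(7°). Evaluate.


cos(7°) = 0.9925
sin(7°) = 0.1219

e^(i*7°) = 0.9925 + 0.1219i


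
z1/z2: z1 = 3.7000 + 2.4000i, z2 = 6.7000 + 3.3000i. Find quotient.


Conjugate of z2 = 6.7000 - 3.3000i
Numerator: (3.7000 + 2.4000i)(6.7000 - 3.3000i) = 32.7100 + 3.8700i
Denominator: 6.7^2 + 3.3^2 = 55.78
Result = (32.7100 + 3.8700i)/55.78

0.5864 + 0.0694i


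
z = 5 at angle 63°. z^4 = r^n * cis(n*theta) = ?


r^4 = 5^4 = 625
n*theta = 4*63° = 252° = 252° (mod 360)
a = 625*cos(252°) = -193.1356
b = 625*sin(252°) = -594.4103

625 cis(252°) = -193.1356 - 594.4103i


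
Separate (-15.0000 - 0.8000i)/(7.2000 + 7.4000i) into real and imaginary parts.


Multiply by conjugate: (-15.0000 - 0.8000i)(7.2000 - 7.4000i) / (7.2^2 + 7.4^2)
Numerator real = -15*7.2 - (0.8)*7.4 = -113.92
Numerator imag = -0.8*7.2 - (-15)*7.4 = 105.24
Denominator = 106.6
Re(z) = -113.92/106.6 = -1.0687
Im(z) = 105.24/106.6 = 0.9872

Re(z) = -1.0687, Im(z) = 0.9872


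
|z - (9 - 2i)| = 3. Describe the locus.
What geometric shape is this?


|z - z0| = r is a circle with center z0 and radius r.
Center = (9, -2), radius = 3

Circle with center (9, -2) and radius 3


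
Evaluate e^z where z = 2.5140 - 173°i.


e^2.5140 = 12.3542
cos(-173°) = -0.99255
sin(-173°) = -0.12187
Real = 12.3542*(-0.99255) = -12.2622
Imag = 12.3542*(-0.12187) = -1.5056

-12.2622 - 1.5056i


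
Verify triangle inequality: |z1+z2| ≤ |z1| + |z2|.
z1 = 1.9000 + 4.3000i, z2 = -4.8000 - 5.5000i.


|z1| = sqrt(1.9^2 + 4.3^2) = sqrt(22.1) = 4.7011
|z2| = sqrt((-4.8)^2 + (-5.5)^2) = sqrt(53.29) = 7.3000
z1+z2 = -2.9000 - 1.2000i
|z1+z2| = sqrt(9.85) = 3.1385
|z1|+|z2| = 4.7011 + 7.3000 = 12.0011

|z1+z2| = 3.1385 ≤ |z1|+|z2| = 12.0011 (verified)


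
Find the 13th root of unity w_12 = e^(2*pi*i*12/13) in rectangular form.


Angle = 360*12/13 = 332.3077°
a = cos(332.3077°) = 0.8855
b = sin(332.3077°) = -0.4647

0.8855 - 0.4647i


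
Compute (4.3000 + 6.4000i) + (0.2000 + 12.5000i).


Real: 4.3 + 0.2 = 4.5
Imag: 6.4 + 12.5 = 18.9

4.5000 + 18.9000i


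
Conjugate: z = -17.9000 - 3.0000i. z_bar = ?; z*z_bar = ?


z_bar = -17.9000 + 3.0000i
z*z_bar = (-17.9)^2 + (-3)^2 = 320.41 + 9 = 329.41

z_bar = -17.9000 + 3.0000i, z*z_bar = 329.41


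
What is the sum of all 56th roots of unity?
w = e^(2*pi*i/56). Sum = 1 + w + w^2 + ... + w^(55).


The sum of all 56th roots of unity is 0.
Geometric series: (1 - w^56)/(1 - w) = (1-1)/(1-w) = 0 since w^56 = 1, w ≠ 1.
Alternatively: coefficient of z^55 in z^56 - 1 is 0.

0


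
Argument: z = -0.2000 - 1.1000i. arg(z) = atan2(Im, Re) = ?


Re = -0.2, Im = -1.1
arg = atan2(-1.1, -0.2) = -100.3048 degrees

arg(z) = -100.3048 degrees


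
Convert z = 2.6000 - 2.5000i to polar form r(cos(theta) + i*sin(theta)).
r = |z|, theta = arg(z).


r = sqrt(6.76+6.25) = sqrt(13.01) = 3.6069
theta = atan2(-2.5, 2.6) = -43.8767 degrees

r = 3.6069, theta = -43.8767 degrees


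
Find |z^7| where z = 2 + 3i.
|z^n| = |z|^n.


|z| = sqrt(4+9) = sqrt(13) = 3.6056
|z^7| = |z|^7 = (sqrt(13))^7 = 13^3 * sqrt(13) = 2197*sqrt(13)

|z^7| = 2197*sqrt(13) ≈ 7921.3962


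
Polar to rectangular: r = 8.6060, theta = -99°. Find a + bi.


a = 8.6060*cos(-99°) = 8.6060*(-0.156434) = -1.3463
b = 8.6060*sin(-99°) = 8.6060*(-0.987688) = -8.5000

-1.3463 - 8.5000i


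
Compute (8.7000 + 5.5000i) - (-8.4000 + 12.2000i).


Real: 8.7 + 8.4 = 17.1
Imag: 5.5 - 12.2 = -6.7

17.1000 - 6.7000i


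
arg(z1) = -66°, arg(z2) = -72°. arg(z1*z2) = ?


arg(z1*z2) = -66° - 72° = -138°
Normalized to (-180°, 180°]: -138°

-138°


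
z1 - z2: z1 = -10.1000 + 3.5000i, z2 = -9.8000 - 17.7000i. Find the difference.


Real: -10.1 + 9.8 = -0.3
Imag: 3.5 + 17.7 = 21.2

-0.3000 + 21.2000i


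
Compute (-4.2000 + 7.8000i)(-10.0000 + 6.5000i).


Real = -4.2*(-10) - 7.8*6.5 = 42 - 50.7 = -8.7
Imag = -4.2*6.5 - (10)*7.8 = -27.3 - (78) = -105.3

-8.7000 - 105.3000i


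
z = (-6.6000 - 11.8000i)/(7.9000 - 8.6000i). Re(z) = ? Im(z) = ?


Multiply by conjugate: (-6.6000 - 11.8000i)(7.9000 + 8.6000i) / (7.9^2 + (-8.6)^2)
Numerator real = -6.6*7.9 - (11.8)*(-8.6) = 49.34
Numerator imag = -11.8*7.9 - (-6.6)*(-8.6) = -149.98
Denominator = 136.37
Re(z) = 49.34/136.37 = 0.3618
Im(z) = -149.98/136.37 = -1.0998

Re(z) = 0.3618, Im(z) = -1.0998


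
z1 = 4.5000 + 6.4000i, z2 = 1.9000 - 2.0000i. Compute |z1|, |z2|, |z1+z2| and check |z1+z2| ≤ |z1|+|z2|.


|z1| = sqrt(4.5^2 + 6.4^2) = sqrt(61.21) = 7.8237
|z2| = sqrt(1.9^2 + (-2)^2) = sqrt(7.61) = 2.7586
z1+z2 = 6.4000 + 4.4000i
|z1+z2| = sqrt(60.32) = 7.7666
|z1|+|z2| = 7.8237 + 2.7586 = 10.5823

|z1+z2| = 7.7666 ≤ |z1|+|z2| = 10.5823 (verified)


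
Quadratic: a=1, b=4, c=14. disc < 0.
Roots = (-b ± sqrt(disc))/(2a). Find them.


disc = 4^2 - 4*1*14 = 16 - 56 = -40
sqrt(|disc|) = sqrt(40) = 6.3246
Real part = -4/(2*1) = -2.0000
Imag part = 6.3246/(2*1) = 3.1623

-2.0000 ± 3.1623i


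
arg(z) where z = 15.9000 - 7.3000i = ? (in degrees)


Re = 15.9, Im = -7.3
arg = atan2(-7.3, 15.9) = -24.6608 degrees

arg(z) = -24.6608 degrees


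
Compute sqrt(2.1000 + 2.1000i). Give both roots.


|z| = sqrt(4.41+4.41) = 2.9698
sqrt((|z|+a)/2) = sqrt((2.9698+2.1)/2) = sqrt(2.5349) = 1.5921
sqrt((|z|-a)/2) = sqrt((2.9698-2.1)/2) = sqrt(0.4349) = 0.6595

±(1.5921 + 0.6595i) i.e. 1.5921 + 0.6595i and -1.5921 - 0.6595i


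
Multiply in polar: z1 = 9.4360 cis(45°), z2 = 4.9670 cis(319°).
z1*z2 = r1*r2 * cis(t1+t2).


r = 9.4360 * 4.9670 = 46.8686
theta = 45° + 319° = 364° = 4° (mod 360)

46.8686 cis(4°)


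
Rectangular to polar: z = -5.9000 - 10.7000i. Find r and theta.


r = sqrt(34.81+114.49) = sqrt(149.3) = 12.2188
theta = atan2(-10.7, -5.9) = -118.8724 degrees

r = 12.2188, theta = -118.8724 degrees


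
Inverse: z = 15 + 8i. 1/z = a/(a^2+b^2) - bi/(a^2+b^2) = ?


|z|^2 = 225+64 = 289
1/z = (15 - 8i)/289

1/z = 0.0519 - 0.0277i


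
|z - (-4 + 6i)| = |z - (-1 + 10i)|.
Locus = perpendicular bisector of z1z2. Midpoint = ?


Equal distances means the locus is the perpendicular bisector of z1 and z2.
Midpoint = ((-4+(-1))/2, (6+10)/2) = (-2.5000, 8.0000)

Perpendicular bisector through (-2.5000, 8.0000)


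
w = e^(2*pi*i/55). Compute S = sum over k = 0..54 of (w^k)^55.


The roots are w_k = w^k with w = e^(2*pi*i/55), and (w^k)^55 = (w^55)^k.
So S = 1 + u + u^2 + ... + u^(54) with u = w^55.
55 = 1*55 + 0, so 55 is a multiple of 55 and u = (w^55)^1 = 1.
Every one of the 55 terms equals 1: S = 55

S = 55


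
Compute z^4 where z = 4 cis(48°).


r^4 = 4^4 = 256
n*theta = 4*48° = 192° = 192° (mod 360)
a = 256*cos(192°) = -250.4058
b = 256*sin(192°) = -53.2254

256 cis(192°) = -250.4058 - 53.2254i


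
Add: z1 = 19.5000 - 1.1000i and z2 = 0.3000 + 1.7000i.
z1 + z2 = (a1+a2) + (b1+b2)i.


Real: 19.5 + 0.3 = 19.8
Imag: -1.1 + 1.7 = 0.6

19.8000 + 0.6000i


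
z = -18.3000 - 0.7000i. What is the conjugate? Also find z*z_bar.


z_bar = -18.3000 + 0.7000i
z*z_bar = (-18.3)^2 + (-0.7)^2 = 334.89 + 0.49 = 335.38

z_bar = -18.3000 + 0.7000i, z*z_bar = 335.38


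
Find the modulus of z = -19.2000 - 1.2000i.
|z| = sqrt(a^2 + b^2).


|z| = sqrt((-19.2)^2 + (-1.2)^2) = sqrt(368.64 + 1.44) = sqrt(370.08) = 19.2375

|z| = 19.2375


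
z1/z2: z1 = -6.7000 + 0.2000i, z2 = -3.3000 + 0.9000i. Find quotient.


Conjugate of z2 = -3.3000 - 0.9000i
Numerator: (-6.7000 + 0.2000i)(-3.3000 - 0.9000i) = 22.2900 + 5.3700i
Denominator: (-3.3)^2 + 0.9^2 = 11.7
Result = (22.2900 + 5.3700i)/11.7

1.9051 + 0.4590i


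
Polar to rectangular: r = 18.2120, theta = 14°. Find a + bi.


a = 18.2120*cos(14°) = 18.2120*0.970296 = 17.6710
b = 18.2120*sin(14°) = 18.2120*0.241922 = 4.4059

17.6710 + 4.4059i


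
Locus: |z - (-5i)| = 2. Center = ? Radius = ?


|z - z0| = r is a circle with center z0 and radius r.
Center = (0, -5), radius = 2

Circle with center (0, -5) and radius 2


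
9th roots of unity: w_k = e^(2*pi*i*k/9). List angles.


The 9th roots of unity are cis(360k/9°) for k=0..8
Angle step = 360/9 = 40°
Primitive root: cis(40°)
Primitive root = 0.7660 + 0.6428i

9 roots at angles: 0°, 40°, 80°, 120°, 160°, 200°, 240°, 280°, 320°


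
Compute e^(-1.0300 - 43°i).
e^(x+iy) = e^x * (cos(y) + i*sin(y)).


e^-1.0300 = 0.3570
cos(-43°) = 0.7314
sin(-43°) = -0.682
Real = 0.3570*0.7314 = 0.2611
Imag = 0.3570*(-0.682) = -0.2435

0.2611 - 0.2435i


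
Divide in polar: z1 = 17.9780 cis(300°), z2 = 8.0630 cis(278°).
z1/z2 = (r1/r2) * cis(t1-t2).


r = 17.9780 / 8.0630 = 2.2297
theta = 300° - 278° = 22° = 22° (mod 360)

2.2297 cis(22°)


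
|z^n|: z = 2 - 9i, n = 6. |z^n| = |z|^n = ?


|z| = sqrt(4+81) = sqrt(85) = 9.2195
|z^6| = |z|^6 = (sqrt(85))^6 = 85^3 = 614125

|z^6| = 614125


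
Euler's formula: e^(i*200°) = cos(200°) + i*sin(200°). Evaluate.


cos(200°) = -0.9397
sin(200°) = -0.3420

e^(i*200°) = -0.9397 - 0.3420i


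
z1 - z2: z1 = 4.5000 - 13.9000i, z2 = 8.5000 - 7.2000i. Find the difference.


Real: 4.5 - 8.5 = -4
Imag: -13.9 + 7.2 = -6.7

-4.0000 - 6.7000i


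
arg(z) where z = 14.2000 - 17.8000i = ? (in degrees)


Re = 14.2, Im = -17.8
arg = atan2(-17.8, 14.2) = -51.4188 degrees

arg(z) = -51.4188 degrees


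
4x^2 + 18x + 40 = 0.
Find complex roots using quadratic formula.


disc = 18^2 - 4*4*40 = 324 - 640 = -316
sqrt(|disc|) = sqrt(316) = 17.7764
Real part = -18/(2*4) = -2.2500
Imag part = 17.7764/(2*4) = 2.2220

-2.2500 ± 2.2220i


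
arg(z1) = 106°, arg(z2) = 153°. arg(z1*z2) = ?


arg(z1*z2) = 106° + 153° = 259°
Normalized to (-180°, 180°]: -101°

-101°


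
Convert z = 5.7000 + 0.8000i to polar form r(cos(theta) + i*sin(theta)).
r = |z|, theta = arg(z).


r = sqrt(32.49+0.64) = sqrt(33.13) = 5.7559
theta = atan2(0.8, 5.7) = 7.9893 degrees

r = 5.7559, theta = 7.9893 degrees


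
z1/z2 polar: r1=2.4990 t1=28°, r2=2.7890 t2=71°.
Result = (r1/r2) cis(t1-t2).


r = 2.4990 / 2.7890 = 0.8960
theta = 28° - 71° = -43° = 317° (mod 360)

0.8960 cis(317°)


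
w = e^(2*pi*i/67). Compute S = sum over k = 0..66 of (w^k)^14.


The roots are w_k = w^k with w = e^(2*pi*i/67), and (w^k)^14 = (w^14)^k.
So S = 1 + u + u^2 + ... + u^(66) with u = w^14.
14 = 0*67 + 14, so 14 is not a multiple of 67: u = w^14 ≠ 1 (w is a primitive 67th root), while u^67 = (w^67)^14 = 1.
Geometric series: S = (1 - u^67)/(1 - u) = (1 - 1)/(1 - u) = 0

S = 0


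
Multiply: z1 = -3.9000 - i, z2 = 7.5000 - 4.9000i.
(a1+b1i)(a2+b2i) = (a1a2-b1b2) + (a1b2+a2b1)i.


Real = -3.9*7.5 - (-1)*(-4.9) = -29.25 - 4.9 = -34.15
Imag = -3.9*(-4.9) + 7.5*(-1) = 19.11 - (7.5) = 11.61

-34.1500 + 11.6100i


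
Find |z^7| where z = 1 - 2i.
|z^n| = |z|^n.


|z| = sqrt(1+4) = sqrt(5) = 2.2361
|z^7| = |z|^7 = (sqrt(5))^7 = 5^3 * sqrt(5) = 125*sqrt(5)

|z^7| = 125*sqrt(5) ≈ 279.5085


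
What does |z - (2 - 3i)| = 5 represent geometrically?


|z - z0| = r is a circle with center z0 and radius r.
Center = (2, -3), radius = 5

Circle with center (2, -3) and radius 5


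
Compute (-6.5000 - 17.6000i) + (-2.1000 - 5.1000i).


Real: -6.5 - 2.1 = -8.6
Imag: -17.6 - 5.1 = -22.7

-8.6000 - 22.7000i


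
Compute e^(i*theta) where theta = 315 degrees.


cos(315°) = 0.7071
sin(315°) = -0.7071

e^(i*315°) = 0.7071 - 0.7071i


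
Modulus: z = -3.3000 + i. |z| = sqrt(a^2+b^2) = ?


|z| = sqrt((-3.3)^2 + 1^2) = sqrt(10.89 + 1) = sqrt(11.89) = 3.4482

|z| = 3.4482


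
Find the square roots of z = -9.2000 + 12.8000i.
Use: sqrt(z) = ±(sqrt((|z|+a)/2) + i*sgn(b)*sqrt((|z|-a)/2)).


|z| = sqrt(84.64+163.84) = 15.7632
sqrt((|z|+a)/2) = sqrt((15.7632+(-9.2))/2) = sqrt(3.2816) = 1.8115
sqrt((|z|-a)/2) = sqrt((15.7632-(-9.2))/2) = sqrt(12.4816) = 3.5329

±(1.8115 + 3.5329i) i.e. 1.8115 + 3.5329i and -1.8115 - 3.5329i


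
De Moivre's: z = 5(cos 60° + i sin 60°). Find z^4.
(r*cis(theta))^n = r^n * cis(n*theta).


r^4 = 5^4 = 625
n*theta = 4*60° = 240° = 240° (mod 360)
a = 625*cos(240°) = -312.5000
b = 625*sin(240°) = -541.2659

625 cis(240°) = -312.5000 - 541.2659i


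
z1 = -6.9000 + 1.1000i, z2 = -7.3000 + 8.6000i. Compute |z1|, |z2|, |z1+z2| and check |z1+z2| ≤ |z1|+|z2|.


|z1| = sqrt((-6.9)^2 + 1.1^2) = sqrt(48.82) = 6.9871
|z2| = sqrt((-7.3)^2 + 8.6^2) = sqrt(127.25) = 11.2805
z1+z2 = -14.2000 + 9.7000i
|z1+z2| = sqrt(295.73) = 17.1968
|z1|+|z2| = 6.9871 + 11.2805 = 18.2676

|z1+z2| = 17.1968 ≤ |z1|+|z2| = 18.2676 (verified)


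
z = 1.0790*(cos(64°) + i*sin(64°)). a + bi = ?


a = 1.0790*cos(64°) = 1.0790*0.4384 = 0.4730
b = 1.0790*sin(64°) = 1.0790*0.8988 = 0.9698

0.4730 + 0.9698i


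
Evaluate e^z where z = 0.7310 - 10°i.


e^0.7310 = 2.0772
cos(-10°) = 0.9848
sin(-10°) = -0.17365
Real = 2.0772*0.9848 = 2.0456
Imag = 2.0772*(-0.17365) = -0.3607

2.0456 - 0.3607i


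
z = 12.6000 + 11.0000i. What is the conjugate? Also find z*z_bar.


z_bar = 12.6000 - 11.0000i
z*z_bar = 12.6^2 + 11^2 = 158.76 + 121 = 279.76

z_bar = 12.6000 - 11.0000i, z*z_bar = 279.76


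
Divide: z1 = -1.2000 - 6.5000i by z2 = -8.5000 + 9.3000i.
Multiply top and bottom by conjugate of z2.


Conjugate of z2 = -8.5000 - 9.3000i
Numerator: (-1.2000 - 6.5000i)(-8.5000 - 9.3000i) = -50.2500 + 66.4100i
Denominator: (-8.5)^2 + 9.3^2 = 158.74
Result = (-50.2500 + 66.4100i)/158.74

-0.3166 + 0.4184i


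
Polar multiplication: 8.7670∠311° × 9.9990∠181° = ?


r = 8.7670 * 9.9990 = 87.6612
theta = 311° + 181° = 492° = 132° (mod 360)

87.6612 cis(132°)


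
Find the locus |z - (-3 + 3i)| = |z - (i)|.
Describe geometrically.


Equal distances means the locus is the perpendicular bisector of z1 and z2.
Midpoint = ((-3+0)/2, (3+1)/2) = (-1.5000, 2.0000)

Perpendicular bisector through (-1.5000, 2.0000)


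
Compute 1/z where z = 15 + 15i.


|z|^2 = 225+225 = 450
1/z = (15 - 15i)/450

1/z = 0.0333 - 0.0333i


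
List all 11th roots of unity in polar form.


The 11th roots of unity are cis(360k/11°) for k=0..10
Angle step = 360/11 = 32.7273°
Primitive root: cis(32.7273°)
Primitive root = 0.8413 + 0.5406i

11 roots at angles: 0°, 32.7273°, 65.4545°, 98.1818°, 130.9091°, 163.6364°, 196.3636°, 229.0909°, 261.8182°, 294.5455°, 327.2727°


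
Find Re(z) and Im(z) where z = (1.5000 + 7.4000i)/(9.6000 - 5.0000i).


Multiply by conjugate: (1.5000 + 7.4000i)(9.6000 + 5.0000i) / (9.6^2 + (-5)^2)
Numerator real = 1.5*9.6 + 7.4*(-5) = -22.6
Numerator imag = 7.4*9.6 - 1.5*(-5) = 78.54
Denominator = 117.16
Re(z) = -22.6/117.16 = -0.1929
Im(z) = 78.54/117.16 = 0.6704

Re(z) = -0.1929, Im(z) = 0.6704


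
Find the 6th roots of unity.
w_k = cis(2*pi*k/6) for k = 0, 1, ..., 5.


The 6th roots of unity are cis(360k/6°) for k=0..5
Angle step = 360/6 = 60°
Primitive root: cis(60°)
Primitive root = 0.5000 + 0.8660i

6 roots at angles: 0°, 60°, 120°, 180°, 240°, 300°


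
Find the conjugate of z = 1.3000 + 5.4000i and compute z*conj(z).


z_bar = 1.3000 - 5.4000i
z*z_bar = 1.3^2 + 5.4^2 = 1.69 + 29.16 = 30.85

z_bar = 1.3000 - 5.4000i, z*z_bar = 30.85


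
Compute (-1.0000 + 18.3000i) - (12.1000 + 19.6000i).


Real: -1 - 12.1 = -13.1
Imag: 18.3 - 19.6 = -1.3

-13.1000 - 1.3000i


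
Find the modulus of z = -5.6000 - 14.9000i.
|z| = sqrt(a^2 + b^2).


|z| = sqrt((-5.6)^2 + (-14.9)^2) = sqrt(31.36 + 222.01) = sqrt(253.37) = 15.9176

|z| = 15.9176


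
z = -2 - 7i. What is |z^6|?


|z| = sqrt(4+49) = sqrt(53) = 7.2801
|z^6| = |z|^6 = (sqrt(53))^6 = 53^3 = 148877

|z^6| = 148877


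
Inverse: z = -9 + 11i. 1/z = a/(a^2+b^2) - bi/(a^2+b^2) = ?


|z|^2 = 81+121 = 202
1/z = (-9 - 11i)/202

1/z = -0.0446 - 0.0545i


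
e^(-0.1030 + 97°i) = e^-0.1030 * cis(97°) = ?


e^-0.1030 = 0.9021
cos(97°) = -0.12187
sin(97°) = 0.99255
Real = 0.9021*(-0.12187) = -0.1099
Imag = 0.9021*0.99255 = 0.8954

-0.1099 + 0.8954i


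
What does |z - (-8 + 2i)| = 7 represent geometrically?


|z - z0| = r is a circle with center z0 and radius r.
Center = (-8, 2), radius = 7

Circle with center (-8, 2) and radius 7


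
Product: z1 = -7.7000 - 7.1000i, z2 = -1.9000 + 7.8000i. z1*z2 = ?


Real = -7.7*(-1.9) - (-7.1)*7.8 = 14.63 - (-55.38) = 70.01
Imag = -7.7*7.8 - (1.9)*(-7.1) = -60.06 + 13.49 = -46.57

70.0100 - 46.5700i


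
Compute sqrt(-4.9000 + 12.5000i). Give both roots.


|z| = sqrt(24.01+156.25) = 13.4261
sqrt((|z|+a)/2) = sqrt((13.4261+(-4.9))/2) = sqrt(4.2630) = 2.0647
sqrt((|z|-a)/2) = sqrt((13.4261-(-4.9))/2) = sqrt(9.1630) = 3.0271

±(2.0647 + 3.0271i) i.e. 2.0647 + 3.0271i and -2.0647 - 3.0271i


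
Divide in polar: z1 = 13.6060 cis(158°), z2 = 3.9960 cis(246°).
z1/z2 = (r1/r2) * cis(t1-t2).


r = 13.6060 / 3.9960 = 3.4049
theta = 158° - 246° = -88° = 272° (mod 360)

3.4049 cis(272°)


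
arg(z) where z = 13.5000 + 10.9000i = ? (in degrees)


Re = 13.5, Im = 10.9
arg = atan2(10.9, 13.5) = 38.9177 degrees

arg(z) = 38.9177 degrees


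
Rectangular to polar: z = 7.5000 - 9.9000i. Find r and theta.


r = sqrt(56.25+98.01) = sqrt(154.26) = 12.4201
theta = atan2(-9.9, 7.5) = -52.8533 degrees

r = 12.4201, theta = -52.8533 degrees


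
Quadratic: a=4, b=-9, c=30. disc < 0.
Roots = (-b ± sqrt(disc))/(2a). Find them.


disc = (-9)^2 - 4*4*30 = 81 - 480 = -399
sqrt(|disc|) = sqrt(399) = 19.9750
Real part = 9/(2*4) = 1.1250
Imag part = 19.9750/(2*4) = 2.4969

1.1250 ± 2.4969i


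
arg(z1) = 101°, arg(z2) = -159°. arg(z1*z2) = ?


arg(z1*z2) = 101° - 159° = -58°
Normalized to (-180°, 180°]: -58°

-58°


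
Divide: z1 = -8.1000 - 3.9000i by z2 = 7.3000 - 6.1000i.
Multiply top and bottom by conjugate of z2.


Conjugate of z2 = 7.3000 + 6.1000i
Numerator: (-8.1000 - 3.9000i)(7.3000 + 6.1000i) = -35.3400 - 77.8800i
Denominator: 7.3^2 + (-6.1)^2 = 90.5
Result = (-35.3400 - 77.8800i)/90.5

-0.3905 - 0.8606i


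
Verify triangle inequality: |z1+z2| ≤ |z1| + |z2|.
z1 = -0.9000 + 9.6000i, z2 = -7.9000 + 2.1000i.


|z1| = sqrt((-0.9)^2 + 9.6^2) = sqrt(92.97) = 9.6421
|z2| = sqrt((-7.9)^2 + 2.1^2) = sqrt(66.82) = 8.1744
z1+z2 = -8.8000 + 11.7000i
|z1+z2| = sqrt(214.33) = 14.6400
|z1|+|z2| = 9.6421 + 8.1744 = 17.8165

|z1+z2| = 14.6400 ≤ |z1|+|z2| = 17.8165 (verified)


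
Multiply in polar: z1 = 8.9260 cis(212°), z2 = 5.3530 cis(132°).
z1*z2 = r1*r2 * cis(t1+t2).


r = 8.9260 * 5.3530 = 47.7809
theta = 212° + 132° = 344° = 344° (mod 360)

47.7809 cis(344°)


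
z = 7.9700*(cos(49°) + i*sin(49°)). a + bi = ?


a = 7.9700*cos(49°) = 7.9700*0.65606 = 5.2288
b = 7.9700*sin(49°) = 7.9700*0.7547 = 6.0150

5.2288 + 6.0150i


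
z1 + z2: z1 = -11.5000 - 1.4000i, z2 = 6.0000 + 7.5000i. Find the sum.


Real: -11.5 + 6 = -5.5
Imag: -1.4 + 7.5 = 6.1

-5.5000 + 6.1000i


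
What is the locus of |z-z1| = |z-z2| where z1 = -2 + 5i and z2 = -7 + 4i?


Equal distances means the locus is the perpendicular bisector of z1 and z2.
Midpoint = ((-2+(-7))/2, (5+4)/2) = (-4.5000, 4.5000)

Perpendicular bisector through (-4.5000, 4.5000)


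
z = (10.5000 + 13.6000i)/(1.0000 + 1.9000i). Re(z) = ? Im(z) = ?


Multiply by conjugate: (10.5000 + 13.6000i)(1.0000 - 1.9000i) / (1^2 + 1.9^2)
Numerator real = 10.5*1 + 13.6*1.9 = 36.34
Numerator imag = 13.6*1 - 10.5*1.9 = -6.35
Denominator = 4.61
Re(z) = 36.34/4.61 = 7.8829
Im(z) = -6.35/4.61 = -1.3774

Re(z) = 7.8829, Im(z) = -1.3774


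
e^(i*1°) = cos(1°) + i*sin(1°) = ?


cos(1°) = 0.9998
sin(1°) = 0.0175

e^(i*1°) = 0.9998 + 0.0175i


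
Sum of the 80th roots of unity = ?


The sum of all 80th roots of unity is 0.
Geometric series: (1 - w^80)/(1 - w) = (1-1)/(1-w) = 0 since w^80 = 1, w ≠ 1.
Alternatively: coefficient of z^79 in z^80 - 1 is 0.

0


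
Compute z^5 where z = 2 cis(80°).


r^5 = 2^5 = 32
n*theta = 5*80° = 400° = 40° (mod 360)
a = 32*cos(40°) = 24.5134
b = 32*sin(40°) = 20.5692

32 cis(40°) = 24.5134 + 20.5692i


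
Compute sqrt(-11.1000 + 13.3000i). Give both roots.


|z| = sqrt(123.21+176.89) = 17.3234
sqrt((|z|+a)/2) = sqrt((17.3234+(-11.1))/2) = sqrt(3.1117) = 1.7640
sqrt((|z|-a)/2) = sqrt((17.3234-(-11.1))/2) = sqrt(14.2117) = 3.7698

±(1.7640 + 3.7698i) i.e. 1.7640 + 3.7698i and -1.7640 - 3.7698i


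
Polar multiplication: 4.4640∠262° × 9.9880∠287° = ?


r = 4.4640 * 9.9880 = 44.5864
theta = 262° + 287° = 549° = 189° (mod 360)

44.5864 cis(189°)


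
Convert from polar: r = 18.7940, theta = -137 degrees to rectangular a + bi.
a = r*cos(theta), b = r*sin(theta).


a = 18.7940*cos(-137°) = 18.7940*(-0.731354) = -13.7451
b = 18.7940*sin(-137°) = 18.7940*(-0.682) = -12.8175

-13.7451 - 12.8175i


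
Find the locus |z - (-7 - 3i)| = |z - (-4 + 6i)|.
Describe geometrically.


Equal distances means the locus is the perpendicular bisector of z1 and z2.
Midpoint = ((-7+(-4))/2, (-3+6)/2) = (-5.5000, 1.5000)

Perpendicular bisector through (-5.5000, 1.5000)


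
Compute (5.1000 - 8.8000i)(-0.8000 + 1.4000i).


Real = 5.1*(-0.8) - (-8.8)*1.4 = -4.08 - (-12.32) = 8.24
Imag = 5.1*1.4 - (0.8)*(-8.8) = 7.14 + 7.04 = 14.18

8.2400 + 14.1800i


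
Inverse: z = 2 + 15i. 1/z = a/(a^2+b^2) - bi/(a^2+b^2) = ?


|z|^2 = 4+225 = 229
1/z = (2 - 15i)/229

1/z = 0.0087 - 0.0655i


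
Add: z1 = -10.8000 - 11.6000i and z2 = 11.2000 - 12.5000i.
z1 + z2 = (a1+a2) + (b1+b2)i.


Real: -10.8 + 11.2 = 0.4
Imag: -11.6 - 12.5 = -24.1

0.4000 - 24.1000i


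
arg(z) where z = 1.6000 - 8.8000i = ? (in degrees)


Re = 1.6, Im = -8.8
arg = atan2(-8.8, 1.6) = -79.6952 degrees

arg(z) = -79.6952 degrees


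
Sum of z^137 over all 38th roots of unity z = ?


The roots are w_k = w^k with w = e^(2*pi*i/38), and (w^k)^137 = (w^137)^k.
So S = 1 + u + u^2 + ... + u^(37) with u = w^137.
137 = 3*38 + 23, so 137 is not a multiple of 38: u = (w^38)^3 * w^23 = w^23 ≠ 1 (w is a primitive 38th root), while u^38 = (w^38)^137 = 1.
Geometric series: S = (1 - u^38)/(1 - u) = (1 - 1)/(1 - u) = 0

S = 0


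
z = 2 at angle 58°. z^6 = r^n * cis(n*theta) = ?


r^6 = 2^6 = 64
n*theta = 6*58° = 348° = 348° (mod 360)
a = 64*cos(348°) = 62.6014
b = 64*sin(348°) = -13.3063

64 cis(348°) = 62.6014 - 13.3063i


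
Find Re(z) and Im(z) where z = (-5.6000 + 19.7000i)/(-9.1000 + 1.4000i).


Multiply by conjugate: (-5.6000 + 19.7000i)(-9.1000 - 1.4000i) / ((-9.1)^2 + 1.4^2)
Numerator real = -5.6*(-9.1) + 19.7*1.4 = 78.54
Numerator imag = 19.7*(-9.1) - (-5.6)*1.4 = -171.43
Denominator = 84.77
Re(z) = 78.54/84.77 = 0.9265
Im(z) = -171.43/84.77 = -2.0223

Re(z) = 0.9265, Im(z) = -2.0223


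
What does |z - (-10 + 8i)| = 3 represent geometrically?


|z - z0| = r is a circle with center z0 and radius r.
Center = (-10, 8), radius = 3

Circle with center (-10, 8) and radius 3


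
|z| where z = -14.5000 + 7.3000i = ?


|z| = sqrt((-14.5)^2 + 7.3^2) = sqrt(210.25 + 53.29) = sqrt(263.54) = 16.2339

|z| = 16.2339


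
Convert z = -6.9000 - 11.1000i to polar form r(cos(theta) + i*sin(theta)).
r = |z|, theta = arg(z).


r = sqrt(47.61+123.21) = sqrt(170.82) = 13.0698
theta = atan2(-11.1, -6.9) = -121.8660 degrees

r = 13.0698, theta = -121.8660 degrees


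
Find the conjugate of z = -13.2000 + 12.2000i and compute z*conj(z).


z_bar = -13.2000 - 12.2000i
z*z_bar = (-13.2)^2 + 12.2^2 = 174.24 + 148.84 = 323.08

z_bar = -13.2000 - 12.2000i, z*z_bar = 323.08


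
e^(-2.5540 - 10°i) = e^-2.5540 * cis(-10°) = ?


e^-2.5540 = 0.0778
cos(-10°) = 0.9848
sin(-10°) = -0.1736
Real = 0.0778*0.9848 = 0.0766
Imag = 0.0778*(-0.1736) = -0.0135

0.0766 - 0.0135i


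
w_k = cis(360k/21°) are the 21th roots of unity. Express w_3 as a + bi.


Angle = 360*3/21 = 51.4286°
a = cos(51.4286°) = 0.6235
b = sin(51.4286°) = 0.7818

0.6235 + 0.7818i


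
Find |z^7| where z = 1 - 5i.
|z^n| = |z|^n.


|z| = sqrt(1+25) = sqrt(26) = 5.0990
|z^7| = |z|^7 = (sqrt(26))^7 = 26^3 * sqrt(26) = 17576*sqrt(26)

|z^7| = 17576*sqrt(26) ≈ 89620.3670


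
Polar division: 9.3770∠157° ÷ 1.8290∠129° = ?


r = 9.3770 / 1.8290 = 5.1268
theta = 157° - 129° = 28° = 28° (mod 360)

5.1268 cis(28°)


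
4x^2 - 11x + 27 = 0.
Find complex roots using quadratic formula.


disc = (-11)^2 - 4*4*27 = 121 - 432 = -311
sqrt(|disc|) = sqrt(311) = 17.6352
Real part = 11/(2*4) = 1.3750
Imag part = 17.6352/(2*4) = 2.2044

1.3750 ± 2.2044i


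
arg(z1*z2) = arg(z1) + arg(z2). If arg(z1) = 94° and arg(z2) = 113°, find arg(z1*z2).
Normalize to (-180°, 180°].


arg(z1*z2) = 94° + 113° = 207°
Normalized to (-180°, 180°]: -153°

-153°


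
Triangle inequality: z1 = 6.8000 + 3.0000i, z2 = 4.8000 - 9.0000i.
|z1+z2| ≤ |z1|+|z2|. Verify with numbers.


|z1| = sqrt(6.8^2 + 3^2) = sqrt(55.24) = 7.4324
|z2| = sqrt(4.8^2 + (-9)^2) = sqrt(104.04) = 10.2000
z1+z2 = 11.6000 - 6.0000i
|z1+z2| = sqrt(170.56) = 13.0599
|z1|+|z2| = 7.4324 + 10.2000 = 17.6324

|z1+z2| = 13.0599 ≤ |z1|+|z2| = 17.6324 (verified)


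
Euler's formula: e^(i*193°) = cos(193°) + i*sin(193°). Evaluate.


cos(193°) = -0.9744
sin(193°) = -0.2250

e^(i*193°) = -0.9744 - 0.2250i


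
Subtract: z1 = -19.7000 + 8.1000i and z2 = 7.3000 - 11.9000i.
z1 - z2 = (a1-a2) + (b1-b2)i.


Real: -19.7 - 7.3 = -27
Imag: 8.1 + 11.9 = 20

-27.0000 + 20.0000i


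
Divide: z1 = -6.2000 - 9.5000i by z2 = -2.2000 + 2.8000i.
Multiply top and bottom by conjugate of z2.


Conjugate of z2 = -2.2000 - 2.8000i
Numerator: (-6.2000 - 9.5000i)(-2.2000 - 2.8000i) = -12.9600 + 38.2600i
Denominator: (-2.2)^2 + 2.8^2 = 12.68
Result = (-12.9600 + 38.2600i)/12.68

-1.0221 + 3.0174i


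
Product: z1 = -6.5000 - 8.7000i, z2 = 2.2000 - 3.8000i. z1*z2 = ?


Real = -6.5*2.2 - (-8.7)*(-3.8) = -14.3 - 33.06 = -47.36
Imag = -6.5*(-3.8) + 2.2*(-8.7) = 24.7 - (19.14) = 5.56

-47.3600 + 5.5600i


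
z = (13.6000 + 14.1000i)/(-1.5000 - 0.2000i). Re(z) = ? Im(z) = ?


Multiply by conjugate: (13.6000 + 14.1000i)(-1.5000 + 0.2000i) / ((-1.5)^2 + (-0.2)^2)
Numerator real = 13.6*(-1.5) + 14.1*(-0.2) = -23.22
Numerator imag = 14.1*(-1.5) - 13.6*(-0.2) = -18.43
Denominator = 2.29
Re(z) = -23.22/2.29 = -10.1397
Im(z) = -18.43/2.29 = -8.0480

Re(z) = -10.1397, Im(z) = -8.0480


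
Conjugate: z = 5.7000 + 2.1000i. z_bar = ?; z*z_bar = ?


z_bar = 5.7000 - 2.1000i
z*z_bar = 5.7^2 + 2.1^2 = 32.49 + 4.41 = 36.9

z_bar = 5.7000 - 2.1000i, z*z_bar = 36.9
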